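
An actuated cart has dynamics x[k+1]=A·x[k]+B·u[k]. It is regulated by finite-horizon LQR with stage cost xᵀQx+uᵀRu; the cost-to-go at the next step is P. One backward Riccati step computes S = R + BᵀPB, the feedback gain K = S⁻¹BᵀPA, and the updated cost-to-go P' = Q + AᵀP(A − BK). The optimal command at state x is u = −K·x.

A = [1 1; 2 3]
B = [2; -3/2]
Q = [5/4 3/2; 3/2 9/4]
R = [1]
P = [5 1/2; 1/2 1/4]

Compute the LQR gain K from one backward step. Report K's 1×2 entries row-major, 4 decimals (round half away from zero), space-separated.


0.5657 0.5993

BᵀP = [9.2500 0.6250]
S = R + BᵀPB = [1] + [17.5625] = [18.5625]
BᵀPA = [10.5000 11.1250]
K = S⁻¹·BᵀPA = [0.5657 0.5993]
A−BK = [-0.1313 -0.1987; 2.8485 3.8990]
AᵀP(A−BK) = [2.0606 2.7071; 2.7071 3.5825]
P' = Q + AᵀP(A−BK) = [3.3106 4.2071; 4.2071 5.8325]
tr(P') = 9.1431


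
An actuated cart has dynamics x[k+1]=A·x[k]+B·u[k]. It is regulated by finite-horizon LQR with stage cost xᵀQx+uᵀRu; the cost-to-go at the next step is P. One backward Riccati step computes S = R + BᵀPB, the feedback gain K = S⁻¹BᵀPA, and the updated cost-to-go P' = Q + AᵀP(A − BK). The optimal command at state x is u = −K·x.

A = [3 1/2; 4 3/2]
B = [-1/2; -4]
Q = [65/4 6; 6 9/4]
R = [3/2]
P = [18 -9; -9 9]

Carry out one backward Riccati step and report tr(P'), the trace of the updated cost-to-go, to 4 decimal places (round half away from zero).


91.9951

BᵀP = [27.0000 -31.5000]
S = R + BᵀPB = [3/2] + [112.5000] = [114.0000]
BᵀPA = [-45.0000 -33.7500]
K = S⁻¹·BᵀPA = [-0.3947 -0.2961]
A−BK = [2.8026 0.3520; 2.4211 0.3158]
AᵀP(A−BK) = [72.2368 9.1776; 9.1776 1.2582]
P' = Q + AᵀP(A−BK) = [88.4868 15.1776; 15.1776 3.5082]
tr(P') = 91.9951


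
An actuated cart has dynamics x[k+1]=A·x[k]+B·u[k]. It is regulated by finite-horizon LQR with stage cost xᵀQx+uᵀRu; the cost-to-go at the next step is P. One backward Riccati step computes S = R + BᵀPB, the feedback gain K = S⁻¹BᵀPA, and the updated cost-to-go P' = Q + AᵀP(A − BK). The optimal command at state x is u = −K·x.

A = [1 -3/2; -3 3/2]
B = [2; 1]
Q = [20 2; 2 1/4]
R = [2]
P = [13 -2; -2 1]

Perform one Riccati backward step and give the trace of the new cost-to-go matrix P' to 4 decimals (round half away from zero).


36.6809

BᵀP = [24.0000 -3.0000]
S = R + BᵀPB = [2] + [45.0000] = [47.0000]
BᵀPA = [33.0000 -40.5000]
K = S⁻¹·BᵀPA = [0.7021 -0.8617]
A−BK = [-0.4043 0.2234; -3.7021 2.3617]
AᵀP(A−BK) = [10.8298 -7.5638; -7.5638 5.6011]
P' = Q + AᵀP(A−BK) = [30.8298 -5.5638; -5.5638 5.8511]
tr(P') = 36.6809


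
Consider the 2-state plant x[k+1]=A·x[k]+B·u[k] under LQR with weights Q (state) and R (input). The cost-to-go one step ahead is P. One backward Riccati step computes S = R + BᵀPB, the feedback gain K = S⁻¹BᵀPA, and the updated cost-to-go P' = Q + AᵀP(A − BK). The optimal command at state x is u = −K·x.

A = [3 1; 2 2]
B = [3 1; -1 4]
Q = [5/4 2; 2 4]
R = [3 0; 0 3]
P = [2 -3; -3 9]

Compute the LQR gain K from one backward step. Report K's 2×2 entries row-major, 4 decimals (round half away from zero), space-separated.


BᵀP = [9.0000 -18.0000; -10.0000 33.0000]
S = R + BᵀPB = [3 0; 0 3] + [45.0000 -63.0000; -63.0000 122.0000] = [48.0000 -63.0000; -63.0000 125.0000]
BᵀPA = [-9.0000 -27.0000; 36.0000 56.0000]
K = S⁻¹·BᵀPA = [0.5628 0.0753; 0.5716 0.4860]
A−BK = [0.7400 0.2880; 0.2762 0.1315]
AᵀP(A−BK) = [2.4860 1.1832; 1.1832 0.8198]
P' = Q + AᵀP(A−BK) = [3.7360 3.1832; 3.1832 4.8198]
tr(P') = 8.5558

0.5628 0.0753 0.5716 0.4860


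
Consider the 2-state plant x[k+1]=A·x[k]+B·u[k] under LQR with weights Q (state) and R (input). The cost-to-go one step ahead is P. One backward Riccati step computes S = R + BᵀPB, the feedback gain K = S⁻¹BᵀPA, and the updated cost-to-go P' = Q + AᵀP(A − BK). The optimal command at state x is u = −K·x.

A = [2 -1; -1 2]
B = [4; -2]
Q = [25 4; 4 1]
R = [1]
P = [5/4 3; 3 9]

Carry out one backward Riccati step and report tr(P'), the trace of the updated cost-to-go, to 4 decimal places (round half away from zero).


BᵀP = [-1.0000 -6.0000]
S = R + BᵀPB = [1] + [8.0000] = [9.0000]
BᵀPA = [4.0000 -11.0000]
K = S⁻¹·BᵀPA = [0.4444 -1.2222]
A−BK = [0.2222 3.8889; -0.1111 -0.4444]
AᵀP(A−BK) = [0.2222 -0.6111; -0.6111 11.8056]
P' = Q + AᵀP(A−BK) = [25.2222 3.3889; 3.3889 12.8056]
tr(P') = 38.0278

38.0278


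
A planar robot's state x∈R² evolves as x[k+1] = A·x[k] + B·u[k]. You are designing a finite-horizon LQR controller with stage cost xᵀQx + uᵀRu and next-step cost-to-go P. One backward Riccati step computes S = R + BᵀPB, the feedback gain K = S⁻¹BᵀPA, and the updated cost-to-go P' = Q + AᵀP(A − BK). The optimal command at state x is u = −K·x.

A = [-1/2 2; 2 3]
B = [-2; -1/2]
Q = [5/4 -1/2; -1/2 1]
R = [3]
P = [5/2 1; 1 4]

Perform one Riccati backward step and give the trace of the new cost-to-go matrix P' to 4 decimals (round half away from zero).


BᵀP = [-5.5000 -4.0000]
S = R + BᵀPB = [3] + [13.0000] = [16.0000]
BᵀPA = [-5.2500 -23.0000]
K = S⁻¹·BᵀPA = [-0.3281 -1.4375]
A−BK = [-1.1563 -0.8750; 1.8359 2.2813]
AᵀP(A−BK) = [12.9023 16.4531; 16.4531 24.9375]
P' = Q + AᵀP(A−BK) = [14.1523 15.9531; 15.9531 25.9375]
tr(P') = 40.0898

40.0898


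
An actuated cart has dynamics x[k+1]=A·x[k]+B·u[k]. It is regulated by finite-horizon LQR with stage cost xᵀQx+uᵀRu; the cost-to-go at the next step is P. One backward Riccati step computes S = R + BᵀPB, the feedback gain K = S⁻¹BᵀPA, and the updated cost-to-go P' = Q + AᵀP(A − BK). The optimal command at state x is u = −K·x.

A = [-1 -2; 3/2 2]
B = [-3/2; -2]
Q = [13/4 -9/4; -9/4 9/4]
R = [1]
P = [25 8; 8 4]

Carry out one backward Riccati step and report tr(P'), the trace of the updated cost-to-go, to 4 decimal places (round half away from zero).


25.9227

BᵀP = [-53.5000 -20.0000]
S = R + BᵀPB = [1] + [120.2500] = [121.2500]
BᵀPA = [23.5000 67.0000]
K = S⁻¹·BᵀPA = [0.1938 0.5526]
A−BK = [-0.7093 -1.1711; 1.8876 3.1052]
AᵀP(A−BK) = [5.4454 9.0144; 9.0144 14.9773]
P' = Q + AᵀP(A−BK) = [8.6954 6.7644; 6.7644 17.2273]
tr(P') = 25.9227


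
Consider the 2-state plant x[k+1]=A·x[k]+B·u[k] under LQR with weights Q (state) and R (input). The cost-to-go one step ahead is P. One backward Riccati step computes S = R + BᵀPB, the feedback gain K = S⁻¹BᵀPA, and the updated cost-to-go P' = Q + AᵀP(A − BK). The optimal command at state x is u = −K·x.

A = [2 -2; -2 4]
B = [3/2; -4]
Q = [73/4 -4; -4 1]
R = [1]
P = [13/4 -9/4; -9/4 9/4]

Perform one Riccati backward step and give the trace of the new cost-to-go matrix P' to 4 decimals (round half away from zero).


BᵀP = [13.8750 -12.3750]
S = R + BᵀPB = [1] + [70.3125] = [71.3125]
BᵀPA = [52.5000 -77.2500]
K = S⁻¹·BᵀPA = [0.7362 -1.0833]
A−BK = [0.8957 -0.3751; 0.9448 -0.3330]
AᵀP(A−BK) = [1.3497 -1.1288; -1.1288 1.3181]
P' = Q + AᵀP(A−BK) = [19.5997 -5.1288; -5.1288 2.3181]
tr(P') = 21.9178

21.9178


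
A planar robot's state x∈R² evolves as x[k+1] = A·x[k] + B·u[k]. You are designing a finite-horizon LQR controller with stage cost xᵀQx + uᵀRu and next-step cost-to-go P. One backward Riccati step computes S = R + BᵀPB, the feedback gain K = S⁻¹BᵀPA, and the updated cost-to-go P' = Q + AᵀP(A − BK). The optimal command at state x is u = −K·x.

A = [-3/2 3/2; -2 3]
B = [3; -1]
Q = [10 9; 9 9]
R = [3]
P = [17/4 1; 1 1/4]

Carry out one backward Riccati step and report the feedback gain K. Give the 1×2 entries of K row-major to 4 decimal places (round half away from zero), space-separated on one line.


BᵀP = [11.7500 2.7500]
S = R + BᵀPB = [3] + [32.5000] = [35.5000]
BᵀPA = [-23.1250 25.8750]
K = S⁻¹·BᵀPA = [-0.6514 0.7289]
A−BK = [0.4542 -0.6866; -2.6514 3.7289]
AᵀP(A−BK) = [1.4987 -1.7073; -1.7073 1.9529]
P' = Q + AᵀP(A−BK) = [11.4987 7.2927; 7.2927 10.9529]
tr(P') = 22.4516

-0.6514 0.7289


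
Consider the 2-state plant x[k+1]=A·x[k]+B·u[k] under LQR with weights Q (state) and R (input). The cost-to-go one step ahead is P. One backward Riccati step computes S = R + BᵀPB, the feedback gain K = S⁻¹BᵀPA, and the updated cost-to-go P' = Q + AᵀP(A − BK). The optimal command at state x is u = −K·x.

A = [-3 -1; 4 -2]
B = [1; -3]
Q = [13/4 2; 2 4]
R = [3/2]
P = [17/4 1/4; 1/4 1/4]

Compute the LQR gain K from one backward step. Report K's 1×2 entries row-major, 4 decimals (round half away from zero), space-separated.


BᵀP = [3.5000 -0.5000]
S = R + BᵀPB = [3/2] + [5.0000] = [6.5000]
BᵀPA = [-12.5000 -2.5000]
K = S⁻¹·BᵀPA = [-1.9231 -0.3846]
A−BK = [-1.0769 -0.6154; -1.7692 -3.1538]
AᵀP(A−BK) = [12.2115 6.4423; 6.4423 5.2885]
P' = Q + AᵀP(A−BK) = [15.4615 8.4423; 8.4423 9.2885]
tr(P') = 24.7500

-1.9231 -0.3846


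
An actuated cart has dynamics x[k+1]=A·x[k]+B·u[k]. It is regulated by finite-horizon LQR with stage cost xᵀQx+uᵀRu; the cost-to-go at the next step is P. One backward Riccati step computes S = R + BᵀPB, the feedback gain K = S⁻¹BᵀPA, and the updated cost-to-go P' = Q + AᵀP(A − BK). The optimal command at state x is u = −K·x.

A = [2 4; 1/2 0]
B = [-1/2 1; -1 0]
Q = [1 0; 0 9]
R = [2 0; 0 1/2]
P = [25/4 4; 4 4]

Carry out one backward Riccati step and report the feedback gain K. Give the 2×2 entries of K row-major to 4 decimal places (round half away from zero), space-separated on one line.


-0.4811 -0.5223 1.6403 3.1523

BᵀP = [-7.1250 -6.0000; 6.2500 4.0000]
S = R + BᵀPB = [2 0; 0 1/2] + [9.5625 -7.1250; -7.1250 6.2500] = [11.5625 -7.1250; -7.1250 6.7500]
BᵀPA = [-17.2500 -28.5000; 14.5000 25.0000]
K = S⁻¹·BᵀPA = [-0.4811 -0.5223; 1.6403 3.1523]
A−BK = [0.1191 0.5865; 0.0189 -0.5223]
AᵀP(A−BK) = [1.9164 3.2806; 3.2806 6.3047]
P' = Q + AᵀP(A−BK) = [2.9164 3.2806; 3.2806 15.3047]
tr(P') = 18.2211


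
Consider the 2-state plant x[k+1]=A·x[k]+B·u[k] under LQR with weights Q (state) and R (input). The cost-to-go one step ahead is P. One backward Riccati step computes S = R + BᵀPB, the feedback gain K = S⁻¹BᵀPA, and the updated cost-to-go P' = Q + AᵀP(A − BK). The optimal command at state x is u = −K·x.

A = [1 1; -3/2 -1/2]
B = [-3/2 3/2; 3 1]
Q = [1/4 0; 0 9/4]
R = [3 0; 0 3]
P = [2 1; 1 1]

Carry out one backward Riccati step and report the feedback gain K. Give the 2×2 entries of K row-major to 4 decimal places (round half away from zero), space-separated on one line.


-0.3125 -0.1518 0.0625 0.2589

BᵀP = [0.0000 1.5000; 4.0000 2.5000]
S = R + BᵀPB = [3 0; 0 3] + [4.5000 1.5000; 1.5000 8.5000] = [7.5000 1.5000; 1.5000 11.5000]
BᵀPA = [-2.2500 -0.7500; 0.2500 2.7500]
K = S⁻¹·BᵀPA = [-0.3125 -0.1518; 0.0625 0.2589]
A−BK = [0.4375 0.3839; -0.6250 -0.3036]
AᵀP(A−BK) = [0.5313 0.3438; 0.3438 0.4241]
P' = Q + AᵀP(A−BK) = [0.7813 0.3438; 0.3438 2.6741]
tr(P') = 3.4554


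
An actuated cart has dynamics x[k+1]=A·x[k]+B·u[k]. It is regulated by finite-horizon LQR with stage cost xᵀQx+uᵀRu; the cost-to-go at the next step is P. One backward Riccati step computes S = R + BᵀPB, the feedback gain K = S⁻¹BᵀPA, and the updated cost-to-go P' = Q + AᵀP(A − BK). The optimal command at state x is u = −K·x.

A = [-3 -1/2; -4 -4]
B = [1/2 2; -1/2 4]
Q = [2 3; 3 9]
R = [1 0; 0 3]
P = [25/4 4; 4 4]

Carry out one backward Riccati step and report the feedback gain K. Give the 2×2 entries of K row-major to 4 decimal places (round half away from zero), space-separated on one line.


BᵀP = [1.1250 0.0000; 28.5000 24.0000]
S = R + BᵀPB = [1 0; 0 3] + [0.5625 2.2500; 2.2500 153.0000] = [1.5625 2.2500; 2.2500 156.0000]
BᵀPA = [-3.3750 -0.5625; -181.5000 -110.2500]
K = S⁻¹·BᵀPA = [-0.4949 0.6716; -1.1563 -0.7164]
A−BK = [-0.4399 0.5970; 0.3778 -0.7985]
AᵀP(A−BK) = [4.7070 1.6119; 1.6119 2.9552]
P' = Q + AᵀP(A−BK) = [6.7070 4.6119; 4.6119 11.9552]
tr(P') = 18.6622

-0.4949 0.6716 -1.1563 -0.7164


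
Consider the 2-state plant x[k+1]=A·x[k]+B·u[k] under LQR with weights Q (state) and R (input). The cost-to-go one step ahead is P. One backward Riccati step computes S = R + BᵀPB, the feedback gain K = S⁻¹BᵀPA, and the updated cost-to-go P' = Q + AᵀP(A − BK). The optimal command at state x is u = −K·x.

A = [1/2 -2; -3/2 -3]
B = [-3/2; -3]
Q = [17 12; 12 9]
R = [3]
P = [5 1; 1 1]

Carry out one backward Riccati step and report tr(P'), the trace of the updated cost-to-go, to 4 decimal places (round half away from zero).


BᵀP = [-10.5000 -4.5000]
S = R + BᵀPB = [3] + [29.2500] = [32.2500]
BᵀPA = [1.5000 34.5000]
K = S⁻¹·BᵀPA = [0.0465 1.0698]
A−BK = [0.5698 -0.3953; -1.3605 0.2093]
AᵀP(A−BK) = [1.9302 -0.6047; -0.6047 4.0930]
P' = Q + AᵀP(A−BK) = [18.9302 11.3953; 11.3953 13.0930]
tr(P') = 32.0233

32.0233


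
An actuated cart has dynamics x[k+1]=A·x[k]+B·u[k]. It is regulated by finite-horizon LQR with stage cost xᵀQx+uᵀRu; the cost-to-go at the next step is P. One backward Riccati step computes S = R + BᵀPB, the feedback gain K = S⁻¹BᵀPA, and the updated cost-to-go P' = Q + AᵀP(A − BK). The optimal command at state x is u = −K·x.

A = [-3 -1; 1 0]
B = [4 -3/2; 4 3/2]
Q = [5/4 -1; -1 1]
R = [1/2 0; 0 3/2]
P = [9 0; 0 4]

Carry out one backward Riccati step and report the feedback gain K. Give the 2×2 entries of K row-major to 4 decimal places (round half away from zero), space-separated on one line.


-0.2602 -0.1274 1.2584 0.3148

BᵀP = [36.0000 16.0000; -13.5000 6.0000]
S = R + BᵀPB = [1/2 0; 0 3/2] + [208.0000 -30.0000; -30.0000 29.2500] = [208.5000 -30.0000; -30.0000 30.7500]
BᵀPA = [-92.0000 -36.0000; 46.5000 13.5000]
K = S⁻¹·BᵀPA = [-0.2602 -0.1274; 1.2584 0.3148]
A−BK = [-0.0717 -0.0184; 0.1532 0.0374]
AᵀP(A−BK) = [2.5492 0.6454; 0.6454 0.1653]
P' = Q + AᵀP(A−BK) = [3.7992 -0.3546; -0.3546 1.1653]
tr(P') = 4.9646


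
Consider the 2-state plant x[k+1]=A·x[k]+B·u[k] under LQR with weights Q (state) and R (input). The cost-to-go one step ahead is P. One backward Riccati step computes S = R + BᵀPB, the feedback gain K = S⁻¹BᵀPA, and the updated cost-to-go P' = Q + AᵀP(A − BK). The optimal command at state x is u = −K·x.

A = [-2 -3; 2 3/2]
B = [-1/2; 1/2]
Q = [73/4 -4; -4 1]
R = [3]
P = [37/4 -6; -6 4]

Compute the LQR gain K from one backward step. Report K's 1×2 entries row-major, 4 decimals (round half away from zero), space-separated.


BᵀP = [-7.6250 5.0000]
S = R + BᵀPB = [3] + [6.3125] = [9.3125]
BᵀPA = [25.2500 30.3750]
K = S⁻¹·BᵀPA = [2.7114 3.2617]
A−BK = [-0.6443 -1.3691; 0.6443 -0.1309]
AᵀP(A−BK) = [32.5369 39.1409; 39.1409 47.1745]
P' = Q + AᵀP(A−BK) = [50.7869 35.1409; 35.1409 48.1745]
tr(P') = 98.9614

2.7114 3.2617


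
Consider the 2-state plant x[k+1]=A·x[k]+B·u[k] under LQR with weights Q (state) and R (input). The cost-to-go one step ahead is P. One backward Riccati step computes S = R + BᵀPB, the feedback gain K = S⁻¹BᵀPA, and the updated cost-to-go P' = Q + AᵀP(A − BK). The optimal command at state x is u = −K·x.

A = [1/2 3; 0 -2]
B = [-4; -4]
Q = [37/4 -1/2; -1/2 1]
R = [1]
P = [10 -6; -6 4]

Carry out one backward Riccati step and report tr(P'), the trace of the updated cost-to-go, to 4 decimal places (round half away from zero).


64.6894

BᵀP = [-16.0000 8.0000]
S = R + BᵀPB = [1] + [32.0000] = [33.0000]
BᵀPA = [-8.0000 -64.0000]
K = S⁻¹·BᵀPA = [-0.2424 -1.9394]
A−BK = [-0.4697 -4.7576; -0.9697 -9.7576]
AᵀP(A−BK) = [0.5606 5.4848; 5.4848 53.8788]
P' = Q + AᵀP(A−BK) = [9.8106 4.9848; 4.9848 54.8788]
tr(P') = 64.6894


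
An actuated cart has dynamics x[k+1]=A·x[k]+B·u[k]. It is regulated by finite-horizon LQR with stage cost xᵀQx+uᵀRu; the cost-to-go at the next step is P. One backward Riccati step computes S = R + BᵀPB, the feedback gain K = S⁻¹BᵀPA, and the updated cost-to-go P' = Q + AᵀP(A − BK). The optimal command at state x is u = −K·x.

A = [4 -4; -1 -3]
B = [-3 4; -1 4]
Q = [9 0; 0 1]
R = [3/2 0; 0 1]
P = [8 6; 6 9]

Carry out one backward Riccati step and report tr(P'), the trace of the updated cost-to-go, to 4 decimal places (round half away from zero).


BᵀP = [-30.0000 -27.0000; 56.0000 60.0000]
S = R + BᵀPB = [3/2 0; 0 1] + [117.0000 -228.0000; -228.0000 464.0000] = [118.5000 -228.0000; -228.0000 465.0000]
BᵀPA = [-93.0000 201.0000; 164.0000 -404.0000]
K = S⁻¹·BᵀPA = [-1.8769 0.4339; -0.5676 -0.6561]
A−BK = [0.6397 -0.0741; -0.6065 0.0582]
AᵀP(A−BK) = [7.5349 -1.0529; -1.0529 0.7354]
P' = Q + AᵀP(A−BK) = [16.5349 -1.0529; -1.0529 1.7354]
tr(P') = 18.2703

18.2703


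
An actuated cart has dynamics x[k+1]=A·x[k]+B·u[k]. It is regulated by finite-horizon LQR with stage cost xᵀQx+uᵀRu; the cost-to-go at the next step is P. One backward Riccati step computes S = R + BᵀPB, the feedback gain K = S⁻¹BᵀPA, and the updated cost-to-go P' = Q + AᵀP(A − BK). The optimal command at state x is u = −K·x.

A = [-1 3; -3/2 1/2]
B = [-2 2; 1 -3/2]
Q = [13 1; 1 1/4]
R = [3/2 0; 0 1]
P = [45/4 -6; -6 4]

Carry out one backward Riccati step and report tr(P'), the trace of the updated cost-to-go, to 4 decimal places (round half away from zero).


18.2820

BᵀP = [-28.5000 16.0000; 31.5000 -18.0000]
S = R + BᵀPB = [3/2 0; 0 1] + [73.0000 -81.0000; -81.0000 90.0000] = [74.5000 -81.0000; -81.0000 91.0000]
BᵀPA = [4.5000 -77.5000; -4.5000 85.5000]
K = S⁻¹·BᵀPA = [0.2059 -0.5812; 0.1339 0.4222]
A−BK = [-0.8558 0.9931; -1.5051 1.7145]
AᵀP(A−BK) = [1.9256 -2.2346; -2.2346 3.1064]
P' = Q + AᵀP(A−BK) = [14.9256 -1.2346; -1.2346 3.3564]
tr(P') = 18.2820


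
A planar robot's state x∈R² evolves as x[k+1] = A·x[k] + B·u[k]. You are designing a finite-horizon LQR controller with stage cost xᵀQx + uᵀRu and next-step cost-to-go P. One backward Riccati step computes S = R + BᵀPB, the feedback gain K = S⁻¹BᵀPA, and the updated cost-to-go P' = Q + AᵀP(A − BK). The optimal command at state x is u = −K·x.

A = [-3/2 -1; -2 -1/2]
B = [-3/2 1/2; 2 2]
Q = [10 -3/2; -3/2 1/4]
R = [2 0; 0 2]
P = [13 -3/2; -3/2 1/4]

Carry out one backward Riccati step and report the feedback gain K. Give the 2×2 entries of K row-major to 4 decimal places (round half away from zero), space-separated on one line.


0.6386 0.4876 -0.3317 -0.1757

BᵀP = [-22.5000 2.7500; 3.5000 -0.2500]
S = R + BᵀPB = [2 0; 0 2] + [39.2500 -5.7500; -5.7500 1.2500] = [41.2500 -5.7500; -5.7500 3.2500]
BᵀPA = [28.2500 21.1250; -4.7500 -3.3750]
K = S⁻¹·BᵀPA = [0.6386 0.4876; -0.3317 -0.1757]
A−BK = [-0.3762 -0.1807; -2.6139 -1.1238]
AᵀP(A−BK) = [1.6337 1.0149; 1.0149 0.6683]
P' = Q + AᵀP(A−BK) = [11.6337 -0.4851; -0.4851 0.9183]
tr(P') = 12.5520


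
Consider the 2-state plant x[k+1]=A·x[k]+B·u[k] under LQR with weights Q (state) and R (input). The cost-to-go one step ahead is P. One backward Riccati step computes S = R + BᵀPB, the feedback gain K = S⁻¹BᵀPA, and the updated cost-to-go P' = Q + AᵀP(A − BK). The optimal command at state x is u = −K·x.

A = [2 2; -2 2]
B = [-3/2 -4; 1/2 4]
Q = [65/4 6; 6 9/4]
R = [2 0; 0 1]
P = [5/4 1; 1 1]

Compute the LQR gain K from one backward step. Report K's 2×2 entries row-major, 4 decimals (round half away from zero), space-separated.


-0.0482 -1.3333 -0.3855 0.0000

BᵀP = [-1.3750 -1.0000; -1.0000 0.0000]
S = R + BᵀPB = [2 0; 0 1] + [1.5625 1.5000; 1.5000 4.0000] = [3.5625 1.5000; 1.5000 5.0000]
BᵀPA = [-0.7500 -4.7500; -2.0000 -2.0000]
K = S⁻¹·BᵀPA = [-0.0482 -1.3333; -0.3855 0.0000]
A−BK = [0.3855 0.0000; -0.4337 2.6667]
AᵀP(A−BK) = [0.1928 0.0000; 0.0000 10.6667]
P' = Q + AᵀP(A−BK) = [16.4428 6.0000; 6.0000 12.9167]
tr(P') = 29.3594


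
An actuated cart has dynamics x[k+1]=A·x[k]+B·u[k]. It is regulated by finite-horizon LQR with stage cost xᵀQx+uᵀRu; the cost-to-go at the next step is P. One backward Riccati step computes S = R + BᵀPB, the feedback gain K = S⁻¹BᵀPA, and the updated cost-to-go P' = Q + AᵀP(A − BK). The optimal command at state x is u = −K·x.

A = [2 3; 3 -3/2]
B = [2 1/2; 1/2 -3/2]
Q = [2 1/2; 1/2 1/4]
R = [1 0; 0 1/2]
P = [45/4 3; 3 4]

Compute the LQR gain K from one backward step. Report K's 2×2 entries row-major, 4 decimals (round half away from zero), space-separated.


BᵀP = [24.0000 8.0000; 1.1250 -4.5000]
S = R + BᵀPB = [1 0; 0 1/2] + [52.0000 0.0000; 0.0000 7.3125] = [53.0000 0.0000; 0.0000 7.8125]
BᵀPA = [72.0000 60.0000; -11.2500 10.1250]
K = S⁻¹·BᵀPA = [1.3585 1.1321; -1.4400 1.2960]
A−BK = [0.0030 0.0878; 0.1608 -0.1220]
AᵀP(A−BK) = [2.9887 0.5706; 0.5706 2.2035]
P' = Q + AᵀP(A−BK) = [4.9887 1.0706; 1.0706 2.4535]
tr(P') = 7.4422

1.3585 1.1321 -1.4400 1.2960


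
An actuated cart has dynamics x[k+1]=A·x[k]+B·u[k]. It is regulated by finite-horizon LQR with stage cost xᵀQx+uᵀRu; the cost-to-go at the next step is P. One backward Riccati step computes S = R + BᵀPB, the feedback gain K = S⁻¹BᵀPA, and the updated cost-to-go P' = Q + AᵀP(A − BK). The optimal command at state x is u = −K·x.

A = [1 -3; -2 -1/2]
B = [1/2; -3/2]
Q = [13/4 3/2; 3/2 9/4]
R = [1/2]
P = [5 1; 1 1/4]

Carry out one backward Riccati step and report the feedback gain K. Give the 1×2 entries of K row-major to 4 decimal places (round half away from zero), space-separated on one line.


0.9231 -3.7692

BᵀP = [1.0000 0.1250]
S = R + BᵀPB = [1/2] + [0.3125] = [0.8125]
BᵀPA = [0.7500 -3.0625]
K = S⁻¹·BᵀPA = [0.9231 -3.7692]
A−BK = [0.5385 -1.1154; -0.6154 -6.1538]
AᵀP(A−BK) = [1.3077 -6.4231; -6.4231 36.5192]
P' = Q + AᵀP(A−BK) = [4.5577 -4.9231; -4.9231 38.7692]
tr(P') = 43.3269


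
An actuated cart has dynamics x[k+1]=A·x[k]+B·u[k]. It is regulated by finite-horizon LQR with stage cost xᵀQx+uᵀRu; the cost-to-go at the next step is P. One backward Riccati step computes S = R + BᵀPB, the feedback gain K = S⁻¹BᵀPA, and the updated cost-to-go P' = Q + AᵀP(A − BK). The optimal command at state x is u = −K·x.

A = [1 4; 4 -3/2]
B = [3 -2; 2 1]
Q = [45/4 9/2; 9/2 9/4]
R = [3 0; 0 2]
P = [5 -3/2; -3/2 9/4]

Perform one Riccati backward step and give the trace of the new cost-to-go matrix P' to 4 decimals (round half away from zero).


26.1193

BᵀP = [12.0000 0.0000; -11.5000 5.2500]
S = R + BᵀPB = [3 0; 0 2] + [36.0000 -24.0000; -24.0000 28.2500] = [39.0000 -24.0000; -24.0000 30.2500]
BᵀPA = [12.0000 48.0000; 9.5000 -53.8750]
K = S⁻¹·BᵀPA = [0.9789 0.2634; 1.0907 -1.5720]
A−BK = [0.2447 0.0658; 0.9516 -0.4547]
AᵀP(A−BK) = [6.8919 -3.4758; -3.4758 5.7273]
P' = Q + AᵀP(A−BK) = [18.1419 1.0242; 1.0242 7.9773]
tr(P') = 26.1193


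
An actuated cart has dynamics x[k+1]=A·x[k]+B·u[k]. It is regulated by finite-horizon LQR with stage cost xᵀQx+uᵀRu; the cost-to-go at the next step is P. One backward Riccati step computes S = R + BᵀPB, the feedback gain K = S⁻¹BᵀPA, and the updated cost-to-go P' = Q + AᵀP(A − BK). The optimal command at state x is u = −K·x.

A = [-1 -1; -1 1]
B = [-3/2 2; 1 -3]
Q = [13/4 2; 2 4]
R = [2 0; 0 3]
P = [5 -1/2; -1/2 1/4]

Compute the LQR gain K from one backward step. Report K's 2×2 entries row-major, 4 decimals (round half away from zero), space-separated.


0.3109 0.2738 -0.1230 -0.2575

BᵀP = [-8.0000 1.0000; 11.5000 -1.7500]
S = R + BᵀPB = [2 0; 0 3] + [13.0000 -19.0000; -19.0000 28.2500] = [15.0000 -19.0000; -19.0000 31.2500]
BᵀPA = [7.0000 9.0000; -9.7500 -13.2500]
K = S⁻¹·BᵀPA = [0.3109 0.2738; -0.1230 -0.2575]
A−BK = [-0.2877 -0.0742; -1.6798 -0.0464]
AᵀP(A−BK) = [0.8747 0.3225; 0.3225 0.3735]
P' = Q + AᵀP(A−BK) = [4.1247 2.3225; 2.3225 4.3735]
tr(P') = 8.4983


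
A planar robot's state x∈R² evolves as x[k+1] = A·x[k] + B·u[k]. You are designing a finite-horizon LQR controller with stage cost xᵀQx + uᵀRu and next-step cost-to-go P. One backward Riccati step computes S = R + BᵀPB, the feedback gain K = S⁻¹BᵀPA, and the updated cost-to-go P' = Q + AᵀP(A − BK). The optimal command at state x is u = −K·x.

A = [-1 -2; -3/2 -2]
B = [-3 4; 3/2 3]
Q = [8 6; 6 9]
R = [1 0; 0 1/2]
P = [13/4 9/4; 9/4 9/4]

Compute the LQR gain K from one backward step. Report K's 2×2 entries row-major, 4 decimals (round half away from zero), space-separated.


-0.1493 -0.0902 -0.3842 -0.5855

BᵀP = [-6.3750 -3.3750; 19.7500 15.7500]
S = R + BᵀPB = [1 0; 0 1/2] + [14.0625 -35.6250; -35.6250 126.2500] = [15.0625 -35.6250; -35.6250 126.7500]
BᵀPA = [11.4375 19.5000; -43.3750 -71.0000]
K = S⁻¹·BᵀPA = [-0.1493 -0.0902; -0.3842 -0.5855]
A−BK = [0.0889 0.0714; -0.1236 -0.1081]
AᵀP(A−BK) = [0.1067 0.1351; 0.1351 0.1877]
P' = Q + AᵀP(A−BK) = [8.1067 6.1351; 6.1351 9.1877]
tr(P') = 17.2944


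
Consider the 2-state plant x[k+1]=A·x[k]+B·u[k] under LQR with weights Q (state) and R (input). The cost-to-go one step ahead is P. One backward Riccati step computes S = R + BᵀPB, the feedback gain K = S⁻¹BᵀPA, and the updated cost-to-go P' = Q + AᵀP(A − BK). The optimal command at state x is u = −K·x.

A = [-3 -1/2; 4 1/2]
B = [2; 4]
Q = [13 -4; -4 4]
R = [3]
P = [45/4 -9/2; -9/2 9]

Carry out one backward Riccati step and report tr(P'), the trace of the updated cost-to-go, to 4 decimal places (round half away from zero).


BᵀP = [4.5000 27.0000]
S = R + BᵀPB = [3] + [117.0000] = [120.0000]
BᵀPA = [94.5000 11.2500]
K = S⁻¹·BᵀPA = [0.7875 0.0938]
A−BK = [-4.5750 -0.6875; 0.8500 0.1250]
AᵀP(A−BK) = [278.8313 41.7656; 41.7656 6.2578]
P' = Q + AᵀP(A−BK) = [291.8313 37.7656; 37.7656 10.2578]
tr(P') = 302.0891

302.0891


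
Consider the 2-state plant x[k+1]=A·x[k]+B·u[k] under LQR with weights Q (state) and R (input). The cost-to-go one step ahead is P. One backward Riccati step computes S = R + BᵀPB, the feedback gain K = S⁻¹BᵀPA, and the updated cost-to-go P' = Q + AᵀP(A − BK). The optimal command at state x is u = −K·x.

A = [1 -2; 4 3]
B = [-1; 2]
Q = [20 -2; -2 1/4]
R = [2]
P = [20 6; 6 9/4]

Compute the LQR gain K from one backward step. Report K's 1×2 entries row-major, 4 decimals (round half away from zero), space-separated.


BᵀP = [-8.0000 -1.5000]
S = R + BᵀPB = [2] + [5.0000] = [7.0000]
BᵀPA = [-14.0000 11.5000]
K = S⁻¹·BᵀPA = [-2.0000 1.6429]
A−BK = [-1.0000 -0.3571; 8.0000 -0.2857]
AᵀP(A−BK) = [76.0000 -20.0000; -20.0000 9.3571]
P' = Q + AᵀP(A−BK) = [96.0000 -22.0000; -22.0000 9.6071]
tr(P') = 105.6071

-2.0000 1.6429


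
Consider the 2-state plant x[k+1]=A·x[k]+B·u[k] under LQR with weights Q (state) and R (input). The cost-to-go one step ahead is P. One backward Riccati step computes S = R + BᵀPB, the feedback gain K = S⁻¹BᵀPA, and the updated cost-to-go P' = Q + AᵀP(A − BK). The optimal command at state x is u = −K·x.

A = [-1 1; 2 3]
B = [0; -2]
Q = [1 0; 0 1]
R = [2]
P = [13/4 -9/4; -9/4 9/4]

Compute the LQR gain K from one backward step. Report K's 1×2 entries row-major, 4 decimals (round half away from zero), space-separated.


-1.2273 -0.8182

BᵀP = [4.5000 -4.5000]
S = R + BᵀPB = [2] + [9.0000] = [11.0000]
BᵀPA = [-13.5000 -9.0000]
K = S⁻¹·BᵀPA = [-1.2273 -0.8182]
A−BK = [-1.0000 1.0000; -0.4545 1.3636]
AᵀP(A−BK) = [4.6818 1.4545; 1.4545 2.6364]
P' = Q + AᵀP(A−BK) = [5.6818 1.4545; 1.4545 3.6364]
tr(P') = 9.3182


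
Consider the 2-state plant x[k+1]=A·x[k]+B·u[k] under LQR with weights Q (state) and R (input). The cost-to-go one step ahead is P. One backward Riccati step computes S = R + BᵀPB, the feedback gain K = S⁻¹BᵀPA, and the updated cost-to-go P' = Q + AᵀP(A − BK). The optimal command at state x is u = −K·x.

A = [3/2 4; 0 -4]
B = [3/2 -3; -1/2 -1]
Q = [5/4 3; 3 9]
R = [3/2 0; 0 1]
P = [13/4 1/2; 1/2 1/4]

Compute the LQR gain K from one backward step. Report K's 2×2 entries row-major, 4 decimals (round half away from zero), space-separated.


BᵀP = [4.6250 0.6250; -10.2500 -1.7500]
S = R + BᵀPB = [3/2 0; 0 1] + [6.6250 -14.5000; -14.5000 32.5000] = [8.1250 -14.5000; -14.5000 33.5000]
BᵀPA = [6.9375 16.0000; -15.3750 -34.0000]
K = S⁻¹·BᵀPA = [0.1529 0.6942; -0.3928 -0.7144]
A−BK = [0.0923 0.8153; -0.3163 -4.3673]
AᵀP(A−BK) = [0.2129 0.6993; 0.6993 4.6014]
P' = Q + AᵀP(A−BK) = [1.4629 3.6993; 3.6993 13.6014]
tr(P') = 15.0643

0.1529 0.6942 -0.3928 -0.7144


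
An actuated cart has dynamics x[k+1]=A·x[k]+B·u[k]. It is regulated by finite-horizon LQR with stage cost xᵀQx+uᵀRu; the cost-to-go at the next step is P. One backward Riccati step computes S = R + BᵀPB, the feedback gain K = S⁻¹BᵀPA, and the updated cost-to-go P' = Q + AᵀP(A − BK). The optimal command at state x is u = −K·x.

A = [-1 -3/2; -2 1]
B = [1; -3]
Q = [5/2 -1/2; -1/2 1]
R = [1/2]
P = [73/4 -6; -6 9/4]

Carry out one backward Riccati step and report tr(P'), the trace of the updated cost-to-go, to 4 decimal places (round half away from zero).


6.4448

BᵀP = [36.2500 -12.7500]
S = R + BᵀPB = [1/2] + [74.5000] = [75.0000]
BᵀPA = [-10.7500 -67.1250]
K = S⁻¹·BᵀPA = [-0.1433 -0.8950]
A−BK = [-0.8567 -0.6050; -2.4300 -1.6850]
AᵀP(A−BK) = [1.7092 1.2538; 1.2538 1.2356]
P' = Q + AᵀP(A−BK) = [4.2092 0.7538; 0.7538 2.2356]
tr(P') = 6.4448


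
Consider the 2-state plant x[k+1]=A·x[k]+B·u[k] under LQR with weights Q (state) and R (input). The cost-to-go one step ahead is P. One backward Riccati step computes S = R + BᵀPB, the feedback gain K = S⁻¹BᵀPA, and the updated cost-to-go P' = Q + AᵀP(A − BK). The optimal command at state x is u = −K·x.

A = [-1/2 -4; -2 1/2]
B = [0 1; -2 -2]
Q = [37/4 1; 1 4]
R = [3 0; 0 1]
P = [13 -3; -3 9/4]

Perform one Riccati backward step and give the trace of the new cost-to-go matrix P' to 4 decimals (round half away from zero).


43.8173

BᵀP = [6.0000 -4.5000; 19.0000 -7.5000]
S = R + BᵀPB = [3 0; 0 1] + [9.0000 15.0000; 15.0000 34.0000] = [12.0000 15.0000; 15.0000 35.0000]
BᵀPA = [6.0000 -26.2500; 5.5000 -79.7500]
K = S⁻¹·BᵀPA = [0.6538 1.4231; -0.1231 -2.8885]
A−BK = [-0.3769 -1.1115; -0.9385 -2.4308]
AᵀP(A−BK) = [3.0038 7.8481; 7.8481 27.5635]
P' = Q + AᵀP(A−BK) = [12.2538 8.8481; 8.8481 31.5635]
tr(P') = 43.8173


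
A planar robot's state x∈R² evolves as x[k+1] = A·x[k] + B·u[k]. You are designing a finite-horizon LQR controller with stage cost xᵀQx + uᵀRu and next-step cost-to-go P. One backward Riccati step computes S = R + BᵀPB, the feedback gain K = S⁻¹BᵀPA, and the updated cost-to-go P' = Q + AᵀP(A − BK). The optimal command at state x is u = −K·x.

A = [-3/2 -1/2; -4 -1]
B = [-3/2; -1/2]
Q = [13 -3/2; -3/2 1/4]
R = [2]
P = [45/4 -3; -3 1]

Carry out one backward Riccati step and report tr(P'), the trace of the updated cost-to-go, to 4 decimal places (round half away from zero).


16.6226

BᵀP = [-15.3750 4.0000]
S = R + BᵀPB = [2] + [21.0625] = [23.0625]
BᵀPA = [7.0625 3.6875]
K = S⁻¹·BᵀPA = [0.3062 0.1599]
A−BK = [-1.0407 -0.2602; -3.8469 -0.9201]
AᵀP(A−BK) = [3.1497 0.8083; 0.8083 0.2229]
P' = Q + AᵀP(A−BK) = [16.1497 -0.6917; -0.6917 0.4729]
tr(P') = 16.6226


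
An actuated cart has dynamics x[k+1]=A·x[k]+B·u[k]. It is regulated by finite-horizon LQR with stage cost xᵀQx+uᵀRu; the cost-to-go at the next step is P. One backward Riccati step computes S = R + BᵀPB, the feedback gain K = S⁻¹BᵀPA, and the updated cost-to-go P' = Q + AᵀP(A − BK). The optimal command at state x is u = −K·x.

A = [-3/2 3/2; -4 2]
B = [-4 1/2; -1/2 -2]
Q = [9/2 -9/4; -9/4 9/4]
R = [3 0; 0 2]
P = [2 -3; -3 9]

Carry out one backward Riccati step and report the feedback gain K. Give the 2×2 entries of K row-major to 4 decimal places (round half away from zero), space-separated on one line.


0.4184 -0.3624 1.6884 -0.7891

BᵀP = [-6.5000 7.5000; 7.0000 -19.5000]
S = R + BᵀPB = [3 0; 0 2] + [22.2500 -18.2500; -18.2500 42.5000] = [25.2500 -18.2500; -18.2500 44.5000]
BᵀPA = [-20.2500 5.2500; 67.5000 -28.5000]
K = S⁻¹·BᵀPA = [0.4184 -0.3624; 1.6884 -0.7891]
A−BK = [-0.6707 0.4449; -0.4139 0.2407]
AᵀP(A−BK) = [7.0028 -3.5761; -3.5761 1.9140]
P' = Q + AᵀP(A−BK) = [11.5028 -5.8261; -5.8261 4.1640]
tr(P') = 15.6668


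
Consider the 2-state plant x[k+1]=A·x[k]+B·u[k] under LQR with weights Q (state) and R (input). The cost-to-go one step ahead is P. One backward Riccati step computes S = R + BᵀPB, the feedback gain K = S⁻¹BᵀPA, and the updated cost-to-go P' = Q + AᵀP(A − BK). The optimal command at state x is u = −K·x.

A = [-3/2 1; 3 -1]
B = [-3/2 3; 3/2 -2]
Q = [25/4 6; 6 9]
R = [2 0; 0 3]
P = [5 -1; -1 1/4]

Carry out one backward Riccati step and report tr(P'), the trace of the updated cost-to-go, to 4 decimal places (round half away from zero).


BᵀP = [-9.0000 1.8750; 17.0000 -3.5000]
S = R + BᵀPB = [2 0; 0 3] + [16.3125 -30.7500; -30.7500 58.0000] = [18.3125 -30.7500; -30.7500 61.0000]
BᵀPA = [19.1250 -10.8750; -36.0000 20.5000]
K = S⁻¹·BᵀPA = [0.3477 -0.1924; -0.4149 0.2391]
A−BK = [0.2662 -0.0058; 1.6487 -0.2332]
AᵀP(A−BK) = [0.9143 -0.4636; -0.4636 0.2566]
P' = Q + AᵀP(A−BK) = [7.1643 5.5364; 5.5364 9.2566]
tr(P') = 16.4208

16.4208


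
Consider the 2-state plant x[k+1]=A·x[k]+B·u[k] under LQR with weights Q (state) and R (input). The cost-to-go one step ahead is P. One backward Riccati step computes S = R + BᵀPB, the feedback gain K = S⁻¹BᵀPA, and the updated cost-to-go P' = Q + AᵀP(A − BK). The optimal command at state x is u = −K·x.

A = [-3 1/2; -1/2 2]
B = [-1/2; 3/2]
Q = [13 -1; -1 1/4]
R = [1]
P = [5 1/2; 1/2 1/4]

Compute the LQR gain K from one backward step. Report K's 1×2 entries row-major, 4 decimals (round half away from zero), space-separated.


BᵀP = [-1.7500 0.1250]
S = R + BᵀPB = [1] + [1.0625] = [2.0625]
BᵀPA = [5.1875 -0.6250]
K = S⁻¹·BᵀPA = [2.5152 -0.3030]
A−BK = [-1.7424 0.3485; -4.2727 2.4545]
AᵀP(A−BK) = [33.5152 -9.3030; -9.3030 3.0606]
P' = Q + AᵀP(A−BK) = [46.5152 -10.3030; -10.3030 3.3106]
tr(P') = 49.8258

2.5152 -0.3030


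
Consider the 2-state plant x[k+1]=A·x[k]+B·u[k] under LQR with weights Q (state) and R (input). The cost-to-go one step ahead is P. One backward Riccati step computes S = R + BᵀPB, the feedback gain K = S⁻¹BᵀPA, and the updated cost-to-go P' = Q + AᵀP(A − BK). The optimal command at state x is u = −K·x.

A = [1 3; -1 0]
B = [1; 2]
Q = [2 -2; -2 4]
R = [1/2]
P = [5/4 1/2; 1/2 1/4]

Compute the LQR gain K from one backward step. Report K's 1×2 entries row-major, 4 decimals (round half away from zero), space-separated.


BᵀP = [2.2500 1.0000]
S = R + BᵀPB = [1/2] + [4.2500] = [4.7500]
BᵀPA = [1.2500 6.7500]
K = S⁻¹·BᵀPA = [0.2632 1.4211]
A−BK = [0.7368 1.5789; -1.5263 -2.8421]
AᵀP(A−BK) = [0.1711 0.4737; 0.4737 1.6579]
P' = Q + AᵀP(A−BK) = [2.1711 -1.5263; -1.5263 5.6579]
tr(P') = 7.8289

0.2632 1.4211


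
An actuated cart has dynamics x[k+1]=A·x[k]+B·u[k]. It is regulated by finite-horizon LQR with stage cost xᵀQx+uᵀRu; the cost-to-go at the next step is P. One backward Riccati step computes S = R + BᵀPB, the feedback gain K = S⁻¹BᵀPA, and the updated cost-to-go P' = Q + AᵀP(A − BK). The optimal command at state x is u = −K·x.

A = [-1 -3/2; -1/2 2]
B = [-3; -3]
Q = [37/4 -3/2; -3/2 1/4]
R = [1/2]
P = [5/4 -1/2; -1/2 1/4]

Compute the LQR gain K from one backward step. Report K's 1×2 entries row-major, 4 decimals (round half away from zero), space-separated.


0.3750 0.9750

BᵀP = [-2.2500 0.7500]
S = R + BᵀPB = [1/2] + [4.5000] = [5.0000]
BᵀPA = [1.8750 4.8750]
K = S⁻¹·BᵀPA = [0.3750 0.9750]
A−BK = [0.1250 1.4250; 0.6250 4.9250]
AᵀP(A−BK) = [0.1094 0.4219; 0.4219 2.0594]
P' = Q + AᵀP(A−BK) = [9.3594 -1.0781; -1.0781 2.3094]
tr(P') = 11.6688


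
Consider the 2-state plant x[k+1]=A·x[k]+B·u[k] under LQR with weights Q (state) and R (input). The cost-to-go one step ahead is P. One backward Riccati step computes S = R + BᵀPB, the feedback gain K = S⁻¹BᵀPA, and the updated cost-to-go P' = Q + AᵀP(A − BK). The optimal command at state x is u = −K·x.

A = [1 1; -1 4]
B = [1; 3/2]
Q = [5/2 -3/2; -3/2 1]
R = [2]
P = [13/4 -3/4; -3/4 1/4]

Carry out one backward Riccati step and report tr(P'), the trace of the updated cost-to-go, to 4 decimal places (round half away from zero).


BᵀP = [2.1250 -0.3750]
S = R + BᵀPB = [2] + [1.5625] = [3.5625]
BᵀPA = [2.5000 0.6250]
K = S⁻¹·BᵀPA = [0.7018 0.1754]
A−BK = [0.2982 0.8246; -2.0526 3.7368]
AᵀP(A−BK) = [3.2456 -0.4386; -0.4386 1.1404]
P' = Q + AᵀP(A−BK) = [5.7456 -1.9386; -1.9386 2.1404]
tr(P') = 7.8860

7.8860


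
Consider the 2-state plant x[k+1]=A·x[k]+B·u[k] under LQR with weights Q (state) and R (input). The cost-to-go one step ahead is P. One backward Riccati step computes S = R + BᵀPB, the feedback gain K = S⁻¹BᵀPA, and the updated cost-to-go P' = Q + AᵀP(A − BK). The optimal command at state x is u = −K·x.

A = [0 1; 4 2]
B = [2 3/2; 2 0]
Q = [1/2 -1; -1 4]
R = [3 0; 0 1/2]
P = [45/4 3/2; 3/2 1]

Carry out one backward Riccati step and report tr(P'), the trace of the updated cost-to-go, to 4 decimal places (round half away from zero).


BᵀP = [25.5000 5.0000; 16.8750 2.2500]
S = R + BᵀPB = [3 0; 0 1/2] + [61.0000 38.2500; 38.2500 25.3125] = [64.0000 38.2500; 38.2500 25.8125]
BᵀPA = [20.0000 35.5000; 9.0000 21.3750]
K = S⁻¹·BᵀPA = [0.9104 0.5227; -1.0003 0.0536]
A−BK = [-0.3202 -0.1257; 2.1793 0.9547]
AᵀP(A−BK) = [6.7959 3.0645; 3.0645 1.5501]
P' = Q + AᵀP(A−BK) = [7.2959 2.0645; 2.0645 5.5501]
tr(P') = 12.8460

12.8460


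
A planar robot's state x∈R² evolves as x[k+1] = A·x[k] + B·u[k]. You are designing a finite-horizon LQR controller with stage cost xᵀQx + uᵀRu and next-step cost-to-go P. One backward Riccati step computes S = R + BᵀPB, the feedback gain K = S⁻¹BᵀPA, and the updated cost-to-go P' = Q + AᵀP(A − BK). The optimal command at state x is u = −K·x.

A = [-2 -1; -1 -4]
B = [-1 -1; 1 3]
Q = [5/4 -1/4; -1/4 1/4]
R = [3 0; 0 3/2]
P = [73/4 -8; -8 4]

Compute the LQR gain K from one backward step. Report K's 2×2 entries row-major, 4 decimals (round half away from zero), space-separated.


BᵀP = [-26.2500 12.0000; -42.2500 20.0000]
S = R + BᵀPB = [3 0; 0 3/2] + [38.2500 62.2500; 62.2500 102.2500] = [41.2500 62.2500; 62.2500 103.7500]
BᵀPA = [40.5000 -21.7500; 64.5000 -37.7500]
K = S⁻¹·BᵀPA = [0.4615 0.2308; 0.3448 -0.5023]
A−BK = [-1.1937 -1.2715; -2.4958 -2.7238]
AᵀP(A−BK) = [4.0704 3.5533; 3.5533 4.3068]
P' = Q + AᵀP(A−BK) = [5.3204 3.3033; 3.3033 4.5568]
tr(P') = 9.8772

0.4615 0.2308 0.3448 -0.5023


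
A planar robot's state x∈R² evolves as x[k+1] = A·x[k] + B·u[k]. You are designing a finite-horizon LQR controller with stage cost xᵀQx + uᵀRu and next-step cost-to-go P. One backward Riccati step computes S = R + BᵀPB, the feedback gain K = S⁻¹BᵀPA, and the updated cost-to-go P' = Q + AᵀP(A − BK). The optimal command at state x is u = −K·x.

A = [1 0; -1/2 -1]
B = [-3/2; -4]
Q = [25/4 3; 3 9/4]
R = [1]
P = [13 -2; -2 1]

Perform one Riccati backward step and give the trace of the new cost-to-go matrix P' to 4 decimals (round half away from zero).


BᵀP = [-11.5000 -1.0000]
S = R + BᵀPB = [1] + [21.2500] = [22.2500]
BᵀPA = [-11.0000 1.0000]
K = S⁻¹·BᵀPA = [-0.4944 0.0449]
A−BK = [0.2584 0.0674; -2.4775 -0.8202]
AᵀP(A−BK) = [9.8118 2.9944; 2.9944 0.9551]
P' = Q + AᵀP(A−BK) = [16.0618 5.9944; 5.9944 3.2051]
tr(P') = 19.2669

19.2669


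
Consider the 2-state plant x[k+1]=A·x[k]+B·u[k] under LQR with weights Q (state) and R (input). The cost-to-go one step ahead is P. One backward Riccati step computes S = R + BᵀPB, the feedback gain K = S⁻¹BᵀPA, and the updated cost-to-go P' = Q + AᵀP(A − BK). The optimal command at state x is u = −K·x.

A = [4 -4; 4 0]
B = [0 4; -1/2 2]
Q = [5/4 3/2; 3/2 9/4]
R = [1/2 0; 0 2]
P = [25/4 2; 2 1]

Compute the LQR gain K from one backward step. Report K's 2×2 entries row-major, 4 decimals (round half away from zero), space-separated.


-0.6115 -0.3567 1.1083 -0.8535

BᵀP = [-1.0000 -0.5000; 29.0000 10.0000]
S = R + BᵀPB = [1/2 0; 0 2] + [0.2500 -5.0000; -5.0000 136.0000] = [0.7500 -5.0000; -5.0000 138.0000]
BᵀPA = [-6.0000 4.0000; 156.0000 -116.0000]
K = S⁻¹·BᵀPA = [-0.6115 -0.3567; 1.1083 -0.8535]
A−BK = [-0.4331 -0.5860; 1.4777 1.5287]
AᵀP(A−BK) = [3.4395 -0.9936; -0.9936 2.4204]
P' = Q + AᵀP(A−BK) = [4.6895 0.5064; 0.5064 4.6704]
tr(P') = 9.3599
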